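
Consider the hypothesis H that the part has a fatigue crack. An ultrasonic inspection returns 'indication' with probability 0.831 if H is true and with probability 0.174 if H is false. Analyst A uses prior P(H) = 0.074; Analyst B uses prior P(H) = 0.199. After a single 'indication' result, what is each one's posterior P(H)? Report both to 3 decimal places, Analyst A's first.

The likelihood ratio for an 'indication' result is 0.831/0.174 = 4.7759.
Analyst A: prior odds 0.074/0.926 = 0.079914; posterior odds 0.38166; posterior probability 0.276.
Analyst B: prior odds 0.199/0.801 = 0.24844; posterior odds 1.1865; posterior probability 0.543.

Analyst A: 0.276; Analyst B: 0.543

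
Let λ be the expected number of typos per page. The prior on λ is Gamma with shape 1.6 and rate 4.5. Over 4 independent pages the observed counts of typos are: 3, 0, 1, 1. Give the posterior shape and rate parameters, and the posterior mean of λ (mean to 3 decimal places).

Posterior: Gamma(shape=6.6, rate=8.5); mean ≈ 0.776

The Poisson likelihood adds the total count to the shape and the number of exposure periods to the rate. Here ∑xᵢ = 5 and n = 4, so shape 1.6→6.6 and rate 4.5→8.5.
Posterior mean = shape/rate = 6.6/8.5 = 0.776.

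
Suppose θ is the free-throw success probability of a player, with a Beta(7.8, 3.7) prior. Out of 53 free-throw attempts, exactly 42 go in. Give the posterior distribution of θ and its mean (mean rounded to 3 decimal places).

Observing 42 successes and 11 failures updates Beta(7.8, 3.7) by adding the success and failure counts to the two shape parameters: α = 7.8+42 = 49.8, β = 3.7+11 = 14.7.
E[θ | data] = 49.8/(49.8+14.7) = 0.772.

Posterior: Beta(49.8, 14.7); mean ≈ 0.772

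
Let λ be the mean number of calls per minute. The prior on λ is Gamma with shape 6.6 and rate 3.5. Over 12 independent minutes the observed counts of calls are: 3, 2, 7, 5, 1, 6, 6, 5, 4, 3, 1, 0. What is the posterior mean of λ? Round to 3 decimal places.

Total count ∑xᵢ = 43 over n = 12 minutes.
Gamma is conjugate to the Poisson likelihood: posterior is Gamma(shape = 6.6+43 = 49.6, rate = 3.5+12 = 15.5).
Posterior mean = shape/rate = 49.6/15.5 = 3.200.

Posterior mean ≈ 3.200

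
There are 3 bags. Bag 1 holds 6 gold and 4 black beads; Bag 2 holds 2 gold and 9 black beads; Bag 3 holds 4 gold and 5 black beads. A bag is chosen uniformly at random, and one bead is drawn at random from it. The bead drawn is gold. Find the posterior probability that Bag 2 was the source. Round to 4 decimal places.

Tabulate prior·likelihood by source: [1] prior 0.333333, lik 0.6, product 0.2000; [2] prior 0.333333, lik 0.1818, product 0.06061; [3] prior 0.333333, lik 0.4444, product 0.1481.
Normalizing constant = 0.40875; the posterior for Bag 2 is its product over the sum, 0.06061/0.40875 = 0.1483.

Posterior probability ≈ 0.1483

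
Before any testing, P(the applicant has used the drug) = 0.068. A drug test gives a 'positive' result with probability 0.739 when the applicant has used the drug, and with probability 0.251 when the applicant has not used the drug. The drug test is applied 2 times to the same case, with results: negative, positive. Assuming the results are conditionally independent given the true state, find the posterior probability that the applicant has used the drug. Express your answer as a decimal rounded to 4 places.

Posterior P(H) ≈ 0.0696

Let H be the event that the applicant has used the drug; start with P(H) = 0.068. P('positive'|H) = 0.739, P('positive'|¬H) = 0.251.
Update on result 1 ('negative'): P(H) ← 0.261·0.0680 / (0.261·0.0680 + 0.749·0.9320) = 0.017748/0.71582 = 0.0248.
Update on result 2 ('positive'): P(H) ← 0.739·0.0248 / (0.739·0.0248 + 0.251·0.9752) = 0.018323/0.26310 = 0.0696.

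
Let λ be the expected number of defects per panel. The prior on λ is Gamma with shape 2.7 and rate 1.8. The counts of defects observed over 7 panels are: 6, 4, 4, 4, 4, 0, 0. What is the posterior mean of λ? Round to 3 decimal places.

Posterior mean ≈ 2.807

The Poisson likelihood adds the total count to the shape and the number of exposure periods to the rate. Here ∑xᵢ = 22 and n = 7, so shape 2.7→24.7 and rate 1.8→8.8.
E[λ | data] = 24.7/8.8 = 2.807.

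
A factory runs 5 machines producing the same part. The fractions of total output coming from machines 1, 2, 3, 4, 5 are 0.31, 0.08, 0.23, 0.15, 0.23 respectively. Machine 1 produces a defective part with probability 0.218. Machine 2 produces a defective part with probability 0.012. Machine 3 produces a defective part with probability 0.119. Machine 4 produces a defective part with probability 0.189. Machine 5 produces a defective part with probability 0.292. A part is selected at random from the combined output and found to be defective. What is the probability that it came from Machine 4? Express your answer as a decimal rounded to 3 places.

P(defective|M1) = 0.218; P(defective|M2) = 0.012; P(defective|M3) = 0.119; P(defective|M4) = 0.189; P(defective|M5) = 0.292.
Prior × likelihood for each source: 0.31·0.218=0.06758, 0.08·0.012=0.0009600, 0.23·0.119=0.02737, 0.15·0.189=0.02835, 0.23·0.292=0.06716. Summing gives P(defective) = 0.19142.
P(Machine 4 | defective) = 0.02835 / 0.19142 = 0.148.

Posterior probability ≈ 0.148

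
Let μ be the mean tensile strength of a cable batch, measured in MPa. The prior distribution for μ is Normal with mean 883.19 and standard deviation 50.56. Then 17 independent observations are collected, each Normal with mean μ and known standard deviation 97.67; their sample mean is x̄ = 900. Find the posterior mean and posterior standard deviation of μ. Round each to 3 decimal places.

Posterior mean ≈ 896.974; posterior SD ≈ 21.451

With known σ, the Normal prior is conjugate. Weight on the data is w = (n/σ²)/(n/σ² + 1/τ₀²) = 0.00178208/(0.00178208+0.00039119) = 0.82000.
Posterior mean = w·x̄ + (1−w)·μ₀ = 0.82000·900 + 0.18000·883.19 = 896.974. Posterior variance = 1/(0.00178208+0.00039119) = 460.137, so SD = 21.451.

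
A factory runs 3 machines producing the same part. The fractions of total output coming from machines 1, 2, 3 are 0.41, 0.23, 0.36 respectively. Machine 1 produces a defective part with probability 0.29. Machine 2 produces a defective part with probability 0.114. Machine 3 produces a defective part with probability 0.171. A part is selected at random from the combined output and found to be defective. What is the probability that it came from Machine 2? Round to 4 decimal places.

Tabulate prior·likelihood by source: [1] prior 0.41, lik 0.29, product 0.1189; [2] prior 0.23, lik 0.114, product 0.02622; [3] prior 0.36, lik 0.171, product 0.06156.
Normalizing constant = 0.20668; the posterior for Machine 2 is its product over the sum, 0.02622/0.20668 = 0.1269.

Posterior probability ≈ 0.1269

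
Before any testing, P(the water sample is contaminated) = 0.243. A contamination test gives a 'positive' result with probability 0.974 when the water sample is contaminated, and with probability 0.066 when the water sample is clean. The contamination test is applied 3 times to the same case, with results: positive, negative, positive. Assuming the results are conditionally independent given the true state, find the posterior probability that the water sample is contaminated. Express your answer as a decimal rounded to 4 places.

Let H be the event that the water sample is contaminated; start with P(H) = 0.243. P('positive'|H) = 0.974, P('positive'|¬H) = 0.066.
Update on result 1 ('positive'): P(H) ← 0.974·0.2430 / (0.974·0.2430 + 0.066·0.7570) = 0.23668/0.28664 = 0.8257.
Update on result 2 ('negative'): P(H) ← 0.026·0.8257 / (0.026·0.8257 + 0.934·0.1743) = 0.021468/0.18426 = 0.1165.
Update on result 3 ('positive'): P(H) ← 0.974·0.1165 / (0.974·0.1165 + 0.066·0.8835) = 0.11348/0.17179 = 0.6606.

Posterior P(H) ≈ 0.6606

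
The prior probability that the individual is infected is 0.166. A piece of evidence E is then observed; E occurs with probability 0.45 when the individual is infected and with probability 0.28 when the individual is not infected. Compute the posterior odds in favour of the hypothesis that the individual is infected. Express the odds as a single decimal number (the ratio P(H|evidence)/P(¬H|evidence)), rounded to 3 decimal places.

Posterior odds ≈ 0.320

Prior odds = 0.166/(1−0.166) = 0.19904. In log-odds, ln(0.19904) = -1.6142.
Add log likelihood ratio: ln(1.6071) = 0.47446.
Posterior log-odds = -1.1398, so posterior odds = exp(-1.1398) = 0.31989.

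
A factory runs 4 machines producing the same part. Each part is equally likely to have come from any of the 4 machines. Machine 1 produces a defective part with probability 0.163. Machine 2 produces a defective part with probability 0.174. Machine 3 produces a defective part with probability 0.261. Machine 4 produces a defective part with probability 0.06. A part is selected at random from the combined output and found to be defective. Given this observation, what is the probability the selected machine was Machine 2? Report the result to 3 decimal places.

P(defective|M1) = 0.163; P(defective|M2) = 0.174; P(defective|M3) = 0.261; P(defective|M4) = 0.06.
Prior × likelihood for each source: 0.25·0.163=0.04075, 0.25·0.174=0.04350, 0.25·0.261=0.06525, 0.25·0.06=0.01500. Summing gives P(defective) = 0.16450.
P(Machine 2 | defective) = 0.04350 / 0.16450 = 0.264.

Posterior probability ≈ 0.264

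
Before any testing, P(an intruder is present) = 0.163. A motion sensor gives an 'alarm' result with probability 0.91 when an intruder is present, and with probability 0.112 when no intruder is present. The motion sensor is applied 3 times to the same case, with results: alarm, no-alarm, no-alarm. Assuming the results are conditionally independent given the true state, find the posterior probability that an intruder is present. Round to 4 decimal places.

Posterior P(H) ≈ 0.0160

Let H be the event that an intruder is present; start with P(H) = 0.163. P('alarm'|H) = 0.91, P('alarm'|¬H) = 0.112.
Update on result 1 ('alarm'): P(H) ← 0.91·0.1630 / (0.91·0.1630 + 0.112·0.8370) = 0.14833/0.24207 = 0.6127.
Update on result 2 ('no-alarm'): P(H) ← 0.09·0.6127 / (0.09·0.6127 + 0.888·0.3873) = 0.055147/0.39903 = 0.1382.
Update on result 3 ('no-alarm'): P(H) ← 0.09·0.1382 / (0.09·0.1382 + 0.888·0.8618) = 0.012438/0.77771 = 0.0160.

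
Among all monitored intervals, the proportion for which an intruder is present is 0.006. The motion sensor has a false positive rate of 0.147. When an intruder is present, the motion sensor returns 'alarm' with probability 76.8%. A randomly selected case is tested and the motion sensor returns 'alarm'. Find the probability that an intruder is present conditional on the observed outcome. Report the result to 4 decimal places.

P(H | E) ≈ 0.0306

Let H be the event that an intruder is present. P(H) = 0.006, so P(¬H) = 0.994. With E the 'alarm' result, P(E|H) = 0.768 and P(E|¬H) = 0.147.
P(E) = 0.768·0.006 + 0.147·0.994 = 0.0046080 + 0.14612 = 0.15073.
By Bayes' theorem, P(H|E) = 0.0046080 / 0.15073 = 0.0306.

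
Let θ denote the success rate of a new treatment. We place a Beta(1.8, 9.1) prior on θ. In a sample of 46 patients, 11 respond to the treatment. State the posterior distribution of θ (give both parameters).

The binomial likelihood is conjugate to the Beta prior: with 11 successes and 35 failures, the posterior is Beta(1.8+11, 9.1+35) = Beta(12.8, 44.1).

Posterior: Beta(12.8, 44.1)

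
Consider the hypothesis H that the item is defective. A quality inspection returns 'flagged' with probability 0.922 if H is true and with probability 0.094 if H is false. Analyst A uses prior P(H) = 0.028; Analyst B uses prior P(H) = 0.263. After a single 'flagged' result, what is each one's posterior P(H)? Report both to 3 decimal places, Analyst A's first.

Analyst A: 0.220; Analyst B: 0.778

P('+'|H) = 0.922, P('+'|¬H) = 0.094.
Analyst A: numerator 0.922·0.028 = 0.025816; evidence = 0.025816+0.094·0.972 = 0.11718; posterior = 0.220.
Analyst B: numerator 0.922·0.263 = 0.24249; evidence = 0.24249+0.094·0.737 = 0.31176; posterior = 0.778.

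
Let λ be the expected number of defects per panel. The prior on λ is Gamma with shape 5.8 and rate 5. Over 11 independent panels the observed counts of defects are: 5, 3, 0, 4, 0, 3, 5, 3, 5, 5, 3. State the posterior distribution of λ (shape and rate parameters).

Posterior: Gamma(shape=41.8, rate=16)

The Poisson likelihood adds the total count to the shape and the number of exposure periods to the rate. Here ∑xᵢ = 36 and n = 11, so shape 5.8→41.8 and rate 5→16.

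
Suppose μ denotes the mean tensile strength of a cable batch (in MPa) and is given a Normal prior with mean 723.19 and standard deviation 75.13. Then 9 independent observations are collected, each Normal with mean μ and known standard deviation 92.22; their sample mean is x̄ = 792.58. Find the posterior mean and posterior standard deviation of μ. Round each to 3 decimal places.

Prior precision 1/τ₀² = 1/75.13² = 0.00017716; data precision n/σ² = 9/92.22² = 0.00105826.
Posterior precision = 0.00017716 + 0.00105826 = 0.00123542, giving posterior SD = 1/√0.00123542 = 28.451.
Posterior mean = (0.00017716·723.19 + 0.00105826·792.58) / 0.00123542 = 782.629.

Posterior mean ≈ 782.629; posterior SD ≈ 28.451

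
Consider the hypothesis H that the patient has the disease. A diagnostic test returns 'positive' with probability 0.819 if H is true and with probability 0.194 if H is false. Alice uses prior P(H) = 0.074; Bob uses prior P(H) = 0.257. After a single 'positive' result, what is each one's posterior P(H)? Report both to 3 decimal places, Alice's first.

P('+'|H) = 0.819, P('+'|¬H) = 0.194.
Alice: numerator 0.819·0.074 = 0.060606; evidence = 0.060606+0.194·0.926 = 0.24025; posterior = 0.252.
Bob: numerator 0.819·0.257 = 0.21048; evidence = 0.21048+0.194·0.743 = 0.35462; posterior = 0.594.

Alice: 0.252; Bob: 0.594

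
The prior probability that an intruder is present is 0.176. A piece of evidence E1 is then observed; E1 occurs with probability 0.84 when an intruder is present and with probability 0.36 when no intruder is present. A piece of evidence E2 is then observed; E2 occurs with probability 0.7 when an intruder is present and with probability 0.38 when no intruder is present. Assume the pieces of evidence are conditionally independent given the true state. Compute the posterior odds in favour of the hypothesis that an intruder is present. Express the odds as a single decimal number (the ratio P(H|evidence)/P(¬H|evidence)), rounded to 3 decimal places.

Posterior odds ≈ 0.918

Prior odds = 0.176/(1−0.176) = 0.21359. In log-odds, ln(0.21359) = -1.5437.
Add log likelihood ratios: ln(2.3333) + ln(1.8421) = 1.4582.
Posterior log-odds = -0.085480, so posterior odds = exp(-0.085480) = 0.91807.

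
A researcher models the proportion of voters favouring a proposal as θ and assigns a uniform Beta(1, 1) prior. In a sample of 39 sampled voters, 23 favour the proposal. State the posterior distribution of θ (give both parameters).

Posterior: Beta(24, 17)

The binomial likelihood is conjugate to the Beta prior: with 23 successes and 16 failures, the posterior is Beta(1+23, 1+16) = Beta(24, 17).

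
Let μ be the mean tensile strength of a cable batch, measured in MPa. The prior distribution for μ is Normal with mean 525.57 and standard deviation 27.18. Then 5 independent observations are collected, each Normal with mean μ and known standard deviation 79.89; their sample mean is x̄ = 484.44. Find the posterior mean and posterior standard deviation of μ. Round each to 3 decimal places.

Posterior mean ≈ 510.492; posterior SD ≈ 21.632

With known σ, the Normal prior is conjugate. Weight on the data is w = (n/σ²)/(n/σ² + 1/τ₀²) = 0.00078340/(0.00078340+0.00135363) = 0.36658.
Posterior mean = w·x̄ + (1−w)·μ₀ = 0.36658·484.44 + 0.63342·525.57 = 510.492. Posterior variance = 1/(0.00078340+0.00135363) = 467.938, so SD = 21.632.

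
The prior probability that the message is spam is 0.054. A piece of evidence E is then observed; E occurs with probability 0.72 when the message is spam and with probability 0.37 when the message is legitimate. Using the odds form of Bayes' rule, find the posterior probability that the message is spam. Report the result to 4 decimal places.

Posterior probability ≈ 0.1000

Prior odds = 0.054/(1−0.054) = 0.057082. In log-odds, ln(0.057082) = -2.8633.
Add log likelihood ratio: ln(1.9459) = 0.66575.
Posterior log-odds = -2.1975, so posterior odds = exp(-2.1975) = 0.11108. Converting, P(H|E) = 0.11108/1.1111 = 0.1000.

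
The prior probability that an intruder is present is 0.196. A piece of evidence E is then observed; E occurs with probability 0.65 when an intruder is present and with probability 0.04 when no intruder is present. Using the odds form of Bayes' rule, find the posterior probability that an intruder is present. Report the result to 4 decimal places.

Prior odds = 0.196/(1−0.196) = 0.24378.
Likelihood ratio for E = 0.65/0.04 = 16.250.
Posterior odds = prior odds × LR = 3.9614.
Posterior probability = odds/(1+odds) = 3.9614/4.9614 = 0.7984.

Posterior probability ≈ 0.7984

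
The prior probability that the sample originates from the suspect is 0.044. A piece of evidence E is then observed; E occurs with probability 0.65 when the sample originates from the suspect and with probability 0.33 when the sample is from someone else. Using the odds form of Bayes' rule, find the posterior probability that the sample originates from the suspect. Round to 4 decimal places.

Posterior probability ≈ 0.0831

Prior odds = 0.044/(1−0.044) = 0.046025. In log-odds, ln(0.046025) = -3.0786.
Add log likelihood ratio: ln(1.9697) = 0.67788.
Posterior log-odds = -2.4007, so posterior odds = exp(-2.4007) = 0.090656. Converting, P(H|E) = 0.090656/1.0907 = 0.0831.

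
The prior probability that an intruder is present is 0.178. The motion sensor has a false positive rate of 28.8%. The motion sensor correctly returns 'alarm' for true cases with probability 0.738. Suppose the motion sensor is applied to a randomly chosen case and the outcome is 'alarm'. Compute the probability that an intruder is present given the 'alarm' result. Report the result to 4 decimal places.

P(H | E) ≈ 0.3569

Let H be the event that an intruder is present. P(H) = 0.178, so P(¬H) = 0.822. With E the 'alarm' result, P(E|H) = 0.738 and P(E|¬H) = 0.288.
P(E) = 0.738·0.178 + 0.288·0.822 = 0.13136 + 0.23674 = 0.36810.
By Bayes' theorem, P(H|E) = 0.13136 / 0.36810 = 0.3569.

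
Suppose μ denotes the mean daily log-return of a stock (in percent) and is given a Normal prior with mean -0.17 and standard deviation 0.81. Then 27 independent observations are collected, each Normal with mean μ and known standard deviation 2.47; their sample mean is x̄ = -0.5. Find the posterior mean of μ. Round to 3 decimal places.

Posterior mean ≈ -0.415

With known σ, the Normal prior is conjugate. Weight on the data is w = (n/σ²)/(n/σ² + 1/τ₀²) = 4.42558/(4.42558+1.52416) = 0.74383.
Posterior mean = w·x̄ + (1−w)·μ₀ = 0.74383·-0.5 + 0.25617·-0.17 = -0.415.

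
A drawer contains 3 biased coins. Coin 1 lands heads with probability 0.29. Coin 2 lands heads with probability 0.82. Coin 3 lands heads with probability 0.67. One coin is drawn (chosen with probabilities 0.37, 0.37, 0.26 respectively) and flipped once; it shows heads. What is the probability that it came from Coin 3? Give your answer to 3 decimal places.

Posterior probability ≈ 0.298

Tabulate prior·likelihood by source: [1] prior 0.37, lik 0.29, product 0.1073; [2] prior 0.37, lik 0.82, product 0.3034; [3] prior 0.26, lik 0.67, product 0.1742.
Normalizing constant = 0.58490; the posterior for Coin 3 is its product over the sum, 0.1742/0.58490 = 0.298.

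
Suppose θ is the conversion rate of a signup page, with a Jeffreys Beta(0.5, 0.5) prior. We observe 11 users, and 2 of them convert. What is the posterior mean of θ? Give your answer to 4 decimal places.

Observing 2 successes and 9 failures updates Beta(0.5, 0.5) by adding the success and failure counts to the two shape parameters: α = 0.5+2 = 2.5, β = 0.5+9 = 9.5.
E[θ | data] = 2.5/(2.5+9.5) = 0.2083.

Posterior mean ≈ 0.2083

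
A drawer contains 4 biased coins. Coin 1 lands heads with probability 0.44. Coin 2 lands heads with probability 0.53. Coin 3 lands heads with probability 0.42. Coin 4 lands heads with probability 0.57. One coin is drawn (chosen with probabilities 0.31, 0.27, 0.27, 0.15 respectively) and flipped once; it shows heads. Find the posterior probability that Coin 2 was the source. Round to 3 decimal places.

Posterior probability ≈ 0.299

Tabulate prior·likelihood by source: [1] prior 0.31, lik 0.44, product 0.1364; [2] prior 0.27, lik 0.53, product 0.1431; [3] prior 0.27, lik 0.42, product 0.1134; [4] prior 0.15, lik 0.57, product 0.08550.
Normalizing constant = 0.47840; the posterior for Coin 2 is its product over the sum, 0.1431/0.47840 = 0.299.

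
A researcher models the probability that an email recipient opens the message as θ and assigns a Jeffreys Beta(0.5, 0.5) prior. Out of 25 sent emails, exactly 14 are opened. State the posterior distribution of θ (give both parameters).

Posterior: Beta(14.5, 11.5)

The binomial likelihood is conjugate to the Beta prior: with 14 successes and 11 failures, the posterior is Beta(0.5+14, 0.5+11) = Beta(14.5, 11.5).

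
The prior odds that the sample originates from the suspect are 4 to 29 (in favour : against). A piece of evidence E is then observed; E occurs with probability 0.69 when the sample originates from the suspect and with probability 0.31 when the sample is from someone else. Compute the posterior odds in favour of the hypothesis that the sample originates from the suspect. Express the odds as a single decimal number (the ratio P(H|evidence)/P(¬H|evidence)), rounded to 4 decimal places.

Posterior odds ≈ 0.3070

Prior odds = 4/29 = 0.13793. In log-odds, ln(0.13793) = -1.9810.
Add log likelihood ratio: ln(2.2258) = 0.80012.
Posterior log-odds = -1.1809, so posterior odds = exp(-1.1809) = 0.30701.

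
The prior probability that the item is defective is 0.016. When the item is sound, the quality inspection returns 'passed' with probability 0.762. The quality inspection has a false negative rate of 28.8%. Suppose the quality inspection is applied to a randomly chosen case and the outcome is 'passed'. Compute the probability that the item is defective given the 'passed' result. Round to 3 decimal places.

P(H | E) ≈ 0.006

Write H for 'the item is defective'. Prior odds H:¬H = 0.016/0.984 = 0.016260. For the 'passed' outcome, the likelihood ratio is 0.288/0.762 = 0.37795.
Posterior odds = 0.016260 × 0.37795 = 0.0061456, so P(H|E) = 0.0061456/(1+0.0061456) = 0.006.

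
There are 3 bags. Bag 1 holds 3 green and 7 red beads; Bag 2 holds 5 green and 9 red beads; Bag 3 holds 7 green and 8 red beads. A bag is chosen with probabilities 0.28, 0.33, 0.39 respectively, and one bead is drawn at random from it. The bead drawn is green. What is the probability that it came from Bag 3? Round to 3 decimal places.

Tabulate prior·likelihood by source: [1] prior 0.28, lik 0.3, product 0.08400; [2] prior 0.33, lik 0.3571, product 0.1179; [3] prior 0.39, lik 0.4667, product 0.1820.
Normalizing constant = 0.38386; the posterior for Bag 3 is its product over the sum, 0.1820/0.38386 = 0.474.

Posterior probability ≈ 0.474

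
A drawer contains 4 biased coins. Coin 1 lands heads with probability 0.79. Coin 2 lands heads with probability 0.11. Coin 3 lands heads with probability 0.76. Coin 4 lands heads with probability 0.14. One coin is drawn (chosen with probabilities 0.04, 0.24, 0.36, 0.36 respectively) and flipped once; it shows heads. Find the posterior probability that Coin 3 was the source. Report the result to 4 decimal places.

Tabulate prior·likelihood by source: [1] prior 0.04, lik 0.79, product 0.03160; [2] prior 0.24, lik 0.11, product 0.02640; [3] prior 0.36, lik 0.76, product 0.2736; [4] prior 0.36, lik 0.14, product 0.05040.
Normalizing constant = 0.38200; the posterior for Coin 3 is its product over the sum, 0.2736/0.38200 = 0.7162.

Posterior probability ≈ 0.7162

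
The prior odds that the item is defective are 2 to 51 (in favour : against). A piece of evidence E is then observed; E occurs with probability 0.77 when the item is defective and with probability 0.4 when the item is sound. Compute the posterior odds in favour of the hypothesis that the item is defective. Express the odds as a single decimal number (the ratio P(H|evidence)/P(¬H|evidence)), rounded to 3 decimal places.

Posterior odds ≈ 0.075

Prior odds = 2/51 = 0.039216. In log-odds, ln(0.039216) = -3.2387.
Add log likelihood ratio: ln(1.9250) = 0.65493.
Posterior log-odds = -2.5838, so posterior odds = exp(-2.5838) = 0.075490.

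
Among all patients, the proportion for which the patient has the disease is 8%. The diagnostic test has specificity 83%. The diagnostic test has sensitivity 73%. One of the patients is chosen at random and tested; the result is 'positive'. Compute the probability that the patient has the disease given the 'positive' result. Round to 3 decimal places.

Let H be the event that the patient has the disease. P(H) = 0.08, so P(¬H) = 0.92. With E the 'positive' result, P(E|H) = 0.73 and P(E|¬H) = 0.17.
P(E) = 0.73·0.08 + 0.17·0.92 = 0.058400 + 0.15640 = 0.21480.
By Bayes' theorem, P(H|E) = 0.058400 / 0.21480 = 0.272.

P(H | E) ≈ 0.272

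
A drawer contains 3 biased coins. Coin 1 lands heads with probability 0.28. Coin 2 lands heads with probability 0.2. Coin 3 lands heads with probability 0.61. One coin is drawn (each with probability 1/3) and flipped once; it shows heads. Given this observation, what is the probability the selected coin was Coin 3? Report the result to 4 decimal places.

P(heads|C1) = 0.28; P(heads|C2) = 0.2; P(heads|C3) = 0.61.
Prior × likelihood for each source: 0.333333·0.28=0.09333, 0.333333·0.2=0.06667, 0.333333·0.61=0.2033. Summing gives P(heads) = 0.36333.
P(Coin 3 | heads) = 0.2033 / 0.36333 = 0.5596.

Posterior probability ≈ 0.5596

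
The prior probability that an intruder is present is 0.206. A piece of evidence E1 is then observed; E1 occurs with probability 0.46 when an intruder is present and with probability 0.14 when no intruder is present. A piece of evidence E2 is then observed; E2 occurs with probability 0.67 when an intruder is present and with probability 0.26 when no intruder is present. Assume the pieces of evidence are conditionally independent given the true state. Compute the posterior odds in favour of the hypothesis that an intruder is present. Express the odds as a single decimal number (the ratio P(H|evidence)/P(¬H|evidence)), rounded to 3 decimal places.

Prior odds = 0.206/(1−0.206) = 0.25945. In log-odds, ln(0.25945) = -1.3492.
Add log likelihood ratios: ln(3.2857) + ln(2.5769) = 2.1362.
Posterior log-odds = 0.78697, so posterior odds = exp(0.78697) = 2.1967.

Posterior odds ≈ 2.197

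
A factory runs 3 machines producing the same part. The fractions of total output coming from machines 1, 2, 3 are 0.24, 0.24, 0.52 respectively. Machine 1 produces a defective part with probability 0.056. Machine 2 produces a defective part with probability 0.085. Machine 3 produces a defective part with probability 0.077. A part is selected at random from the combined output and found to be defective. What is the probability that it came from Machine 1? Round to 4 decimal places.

P(defective|M1) = 0.056; P(defective|M2) = 0.085; P(defective|M3) = 0.077.
Prior × likelihood for each source: 0.24·0.056=0.01344, 0.24·0.085=0.02040, 0.52·0.077=0.04004. Summing gives P(defective) = 0.073880.
P(Machine 1 | defective) = 0.01344 / 0.073880 = 0.1819.

Posterior probability ≈ 0.1819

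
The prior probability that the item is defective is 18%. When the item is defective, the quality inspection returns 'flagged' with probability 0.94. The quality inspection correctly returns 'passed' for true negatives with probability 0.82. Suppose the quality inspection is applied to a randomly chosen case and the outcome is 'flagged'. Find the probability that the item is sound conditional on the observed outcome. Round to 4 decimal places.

P(¬H | E) ≈ 0.4659

Let H be the event that the item is defective. P(H) = 0.18, so P(¬H) = 0.82. With E the 'flagged' result, P(E|H) = 0.94 and P(E|¬H) = 0.18.
P(E) = 0.94·0.18 + 0.18·0.82 = 0.16920 + 0.14760 = 0.31680.
By Bayes' theorem, P(H|E) = 0.16920 / 0.31680 = 0.5341. Hence P(¬H|E) = 1 − 0.5341 = 0.4659.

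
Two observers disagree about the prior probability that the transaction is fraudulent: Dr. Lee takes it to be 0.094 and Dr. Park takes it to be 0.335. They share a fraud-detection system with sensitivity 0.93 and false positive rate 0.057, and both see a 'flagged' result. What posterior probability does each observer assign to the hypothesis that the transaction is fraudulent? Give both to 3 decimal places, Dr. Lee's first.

Dr. Lee: 0.629; Dr. Park: 0.892

P('+'|H) = 0.93, P('+'|¬H) = 0.057.
Dr. Lee: numerator 0.93·0.094 = 0.087420; evidence = 0.087420+0.057·0.906 = 0.13906; posterior = 0.629.
Dr. Park: numerator 0.93·0.335 = 0.31155; evidence = 0.31155+0.057·0.665 = 0.34946; posterior = 0.892.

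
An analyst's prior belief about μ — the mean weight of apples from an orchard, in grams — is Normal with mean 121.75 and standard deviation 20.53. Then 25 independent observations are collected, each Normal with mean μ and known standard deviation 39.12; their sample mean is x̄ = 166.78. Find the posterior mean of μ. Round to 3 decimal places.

Prior precision 1/τ₀² = 1/20.53² = 0.00237259; data precision n/σ² = 25/39.12² = 0.0163359.
Posterior precision = 0.00237259 + 0.0163359 = 0.0187085.
Posterior mean = (0.00237259·121.75 + 0.0163359·166.78) / 0.0187085 = 161.069.

Posterior mean ≈ 161.069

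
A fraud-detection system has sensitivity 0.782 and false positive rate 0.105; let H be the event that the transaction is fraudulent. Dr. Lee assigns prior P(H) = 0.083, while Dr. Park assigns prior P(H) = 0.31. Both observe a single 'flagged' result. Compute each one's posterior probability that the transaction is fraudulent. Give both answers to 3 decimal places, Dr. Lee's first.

P('+'|H) = 0.782, P('+'|¬H) = 0.105.
Dr. Lee: numerator 0.782·0.083 = 0.064906; evidence = 0.064906+0.105·0.917 = 0.16119; posterior = 0.403.
Dr. Park: numerator 0.782·0.31 = 0.24242; evidence = 0.24242+0.105·0.69 = 0.31487; posterior = 0.770.

Dr. Lee: 0.403; Dr. Park: 0.770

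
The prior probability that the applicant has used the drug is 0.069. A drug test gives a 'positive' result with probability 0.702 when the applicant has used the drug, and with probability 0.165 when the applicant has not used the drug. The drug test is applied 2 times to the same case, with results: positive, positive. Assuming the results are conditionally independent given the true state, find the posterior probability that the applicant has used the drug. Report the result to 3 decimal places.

With H the event that the applicant has used the drug, the joint likelihood of the observed sequence is P(data|H) = 0.702·0.702 = 0.49280 and P(data|¬H) = 0.165·0.165 = 0.027225.
Bayes: P(H|data) = 0.069·0.49280 / (0.069·0.49280 + 0.931·0.027225) = 0.034003/0.059350 = 0.5729.

Posterior P(H) ≈ 0.573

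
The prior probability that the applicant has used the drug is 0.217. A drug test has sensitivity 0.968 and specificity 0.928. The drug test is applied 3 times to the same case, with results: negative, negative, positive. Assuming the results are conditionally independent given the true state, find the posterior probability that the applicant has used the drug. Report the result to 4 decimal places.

Posterior P(H) ≈ 0.0044

Let H be the event that the applicant has used the drug; start with P(H) = 0.217. P('positive'|H) = 0.968, P('positive'|¬H) = 0.072.
Update on result 1 ('negative'): P(H) ← 0.032·0.2170 / (0.032·0.2170 + 0.928·0.7830) = 0.0069440/0.73357 = 0.0095.
Update on result 2 ('negative'): P(H) ← 0.032·0.0095 / (0.032·0.0095 + 0.928·0.9905) = 0.00030291/0.91952 = 0.0003.
Update on result 3 ('positive'): P(H) ← 0.968·0.0003 / (0.968·0.0003 + 0.072·0.9997) = 0.00031889/0.072295 = 0.0044.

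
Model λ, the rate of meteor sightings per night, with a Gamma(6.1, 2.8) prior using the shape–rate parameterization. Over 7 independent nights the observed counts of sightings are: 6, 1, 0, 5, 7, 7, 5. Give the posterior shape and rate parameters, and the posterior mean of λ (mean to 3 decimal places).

Posterior: Gamma(shape=37.1, rate=9.8); mean ≈ 3.786

Total count ∑xᵢ = 31 over n = 7 nights.
Gamma is conjugate to the Poisson likelihood: posterior is Gamma(shape = 6.1+31 = 37.1, rate = 2.8+7 = 9.8).
Posterior mean = shape/rate = 37.1/9.8 = 3.786.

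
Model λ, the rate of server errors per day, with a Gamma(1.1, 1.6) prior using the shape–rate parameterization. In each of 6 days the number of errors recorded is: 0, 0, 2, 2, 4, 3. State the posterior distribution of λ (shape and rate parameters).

The Poisson likelihood adds the total count to the shape and the number of exposure periods to the rate. Here ∑xᵢ = 11 and n = 6, so shape 1.1→12.1 and rate 1.6→7.6.

Posterior: Gamma(shape=12.1, rate=7.6)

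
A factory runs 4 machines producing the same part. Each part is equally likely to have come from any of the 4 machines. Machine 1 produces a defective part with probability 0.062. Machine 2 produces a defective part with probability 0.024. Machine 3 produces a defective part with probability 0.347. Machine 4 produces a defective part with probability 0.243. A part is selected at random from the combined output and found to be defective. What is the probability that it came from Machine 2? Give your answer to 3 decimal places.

P(defective|M1) = 0.062; P(defective|M2) = 0.024; P(defective|M3) = 0.347; P(defective|M4) = 0.243.
Prior × likelihood for each source: 0.25·0.062=0.01550, 0.25·0.024=0.006000, 0.25·0.347=0.08675, 0.25·0.243=0.06075. Summing gives P(defective) = 0.16900.
P(Machine 2 | defective) = 0.006000 / 0.16900 = 0.036.

Posterior probability ≈ 0.036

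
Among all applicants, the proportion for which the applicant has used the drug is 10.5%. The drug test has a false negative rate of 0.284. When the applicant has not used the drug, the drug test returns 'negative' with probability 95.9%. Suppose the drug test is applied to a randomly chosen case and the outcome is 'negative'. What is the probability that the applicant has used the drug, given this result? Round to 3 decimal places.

P(H | E) ≈ 0.034

Write H for 'the applicant has used the drug'. Prior odds H:¬H = 0.105/0.895 = 0.11732. For the 'negative' outcome, the likelihood ratio is 0.284/0.959 = 0.29614.
Posterior odds = 0.11732 × 0.29614 = 0.034743, so P(H|E) = 0.034743/(1+0.034743) = 0.034.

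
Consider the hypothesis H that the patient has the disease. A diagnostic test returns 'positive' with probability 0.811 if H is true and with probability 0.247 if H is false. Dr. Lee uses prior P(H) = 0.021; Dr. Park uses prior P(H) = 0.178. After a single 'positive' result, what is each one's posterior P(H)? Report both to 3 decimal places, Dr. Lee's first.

The likelihood ratio for a 'positive' result is 0.811/0.247 = 3.2834.
Dr. Lee: prior odds 0.021/0.979 = 0.021450; posterior odds 0.070430; posterior probability 0.066.
Dr. Park: prior odds 0.178/0.822 = 0.21655; posterior odds 0.71100; posterior probability 0.416.

Dr. Lee: 0.066; Dr. Park: 0.416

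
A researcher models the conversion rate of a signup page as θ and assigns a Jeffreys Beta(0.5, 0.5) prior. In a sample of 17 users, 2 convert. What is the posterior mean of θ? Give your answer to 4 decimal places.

Observing 2 successes and 15 failures updates Beta(0.5, 0.5) by adding the success and failure counts to the two shape parameters: α = 0.5+2 = 2.5, β = 0.5+15 = 15.5.
E[θ | data] = 2.5/(2.5+15.5) = 0.1389.

Posterior mean ≈ 0.1389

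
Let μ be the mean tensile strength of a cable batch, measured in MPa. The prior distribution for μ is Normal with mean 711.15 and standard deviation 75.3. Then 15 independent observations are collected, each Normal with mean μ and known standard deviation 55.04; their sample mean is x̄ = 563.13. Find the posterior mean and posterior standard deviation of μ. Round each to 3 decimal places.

With known σ, the Normal prior is conjugate. Weight on the data is w = (n/σ²)/(n/σ² + 1/τ₀²) = 0.00495147/(0.00495147+0.00017636) = 0.96561.
Posterior mean = w·x̄ + (1−w)·μ₀ = 0.96561·563.13 + 0.034393·711.15 = 568.221. Posterior variance = 1/(0.00495147+0.00017636) = 195.014, so SD = 13.965.

Posterior mean ≈ 568.221; posterior SD ≈ 13.965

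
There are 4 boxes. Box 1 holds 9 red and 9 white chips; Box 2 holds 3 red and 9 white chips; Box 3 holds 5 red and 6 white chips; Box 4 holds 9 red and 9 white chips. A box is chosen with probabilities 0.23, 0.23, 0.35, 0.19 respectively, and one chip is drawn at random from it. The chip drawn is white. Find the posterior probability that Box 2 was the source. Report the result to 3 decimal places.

Posterior probability ≈ 0.301

P(white|Box 1) = 0.5; P(white|Box 2) = 0.75; P(white|Box 3) = 0.5455; P(white|Box 4) = 0.5.
Prior × likelihood for each source: 0.23·0.5=0.1150, 0.23·0.75=0.1725, 0.35·0.5455=0.1909, 0.19·0.5=0.09500. Summing gives P(white) = 0.57341.
P(Box 2 | white) = 0.1725 / 0.57341 = 0.301.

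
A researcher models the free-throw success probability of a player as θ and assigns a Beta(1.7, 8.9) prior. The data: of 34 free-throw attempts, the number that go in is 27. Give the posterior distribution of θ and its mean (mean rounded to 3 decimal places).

Observing 27 successes and 7 failures updates Beta(1.7, 8.9) by adding the success and failure counts to the two shape parameters: α = 1.7+27 = 28.7, β = 8.9+7 = 15.9.
E[θ | data] = 28.7/(28.7+15.9) = 0.643.

Posterior: Beta(28.7, 15.9); mean ≈ 0.643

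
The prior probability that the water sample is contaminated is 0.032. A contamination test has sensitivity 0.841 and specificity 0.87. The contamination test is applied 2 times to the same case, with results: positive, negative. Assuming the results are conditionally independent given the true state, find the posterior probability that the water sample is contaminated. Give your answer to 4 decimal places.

Posterior P(H) ≈ 0.0376

With H the event that the water sample is contaminated, the joint likelihood of the observed sequence is P(data|H) = 0.841·0.159 = 0.13372 and P(data|¬H) = 0.13·0.87 = 0.11310.
Bayes: P(H|data) = 0.032·0.13372 / (0.032·0.13372 + 0.968·0.11310) = 0.0042790/0.11376 = 0.0376.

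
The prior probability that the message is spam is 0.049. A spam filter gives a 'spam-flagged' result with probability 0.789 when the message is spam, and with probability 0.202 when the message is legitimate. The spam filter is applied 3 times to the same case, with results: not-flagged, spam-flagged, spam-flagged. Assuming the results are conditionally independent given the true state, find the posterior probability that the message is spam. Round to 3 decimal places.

Posterior P(H) ≈ 0.172

Let H be the event that the message is spam; start with P(H) = 0.049. P('spam-flagged'|H) = 0.789, P('spam-flagged'|¬H) = 0.202.
Update on result 1 ('not-flagged'): P(H) ← 0.211·0.0490 / (0.211·0.0490 + 0.798·0.9510) = 0.010339/0.76924 = 0.0134.
Update on result 2 ('spam-flagged'): P(H) ← 0.789·0.0134 / (0.789·0.0134 + 0.202·0.9866) = 0.010605/0.20989 = 0.0505.
Update on result 3 ('spam-flagged'): P(H) ← 0.789·0.0505 / (0.789·0.0505 + 0.202·0.9495) = 0.039864/0.23166 = 0.1721.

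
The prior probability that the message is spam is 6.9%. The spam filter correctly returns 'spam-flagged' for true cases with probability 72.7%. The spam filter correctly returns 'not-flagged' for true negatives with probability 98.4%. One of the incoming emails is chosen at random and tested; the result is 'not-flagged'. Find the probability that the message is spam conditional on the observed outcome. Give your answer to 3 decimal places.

Write H for 'the message is spam'. Prior odds H:¬H = 0.069/0.931 = 0.074114. For the 'not-flagged' outcome, the likelihood ratio is 0.273/0.984 = 0.27744.
Posterior odds = 0.074114 × 0.27744 = 0.020562, so P(H|E) = 0.020562/(1+0.020562) = 0.020.

P(H | E) ≈ 0.020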